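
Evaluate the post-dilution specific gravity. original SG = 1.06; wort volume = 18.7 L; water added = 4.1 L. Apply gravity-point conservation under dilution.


SG_new = 1 + (SG_old − 1)·V_old/(V_old + V_water)
pts = (1.06 − 1)·1000·18.7/(18.7 + 4.1) = 49.2105
SG_new = 1 + 49.2105/1000

1.0492


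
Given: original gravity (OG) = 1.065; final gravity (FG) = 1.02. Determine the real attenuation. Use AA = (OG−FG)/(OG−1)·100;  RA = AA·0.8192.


AA = (1.065 − 1.02)/(1.065 − 1)·100 = 69.2308
RA = 69.2308·0.8192

56.7138 %


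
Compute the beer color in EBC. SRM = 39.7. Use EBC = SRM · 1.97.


EBC = 39.7 · 1.97

78.2090 EBC


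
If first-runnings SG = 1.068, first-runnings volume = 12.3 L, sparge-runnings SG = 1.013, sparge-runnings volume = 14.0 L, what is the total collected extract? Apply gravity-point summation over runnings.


total = Σ (SG_i − 1)·1000·V_i
first = (1.068 − 1)·1000·12.3 = 836.4000
sparge = (1.013 − 1)·1000·14.0 = 182.0000
total = 836.4000 + 182.0000

1018.4000 gravity·L


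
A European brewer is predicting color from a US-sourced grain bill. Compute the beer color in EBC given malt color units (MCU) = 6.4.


SRM = 1.4922·MCU^0.6859;  EBC = SRM·1.97
SRM = 1.4922·6.4^0.6859 = 5.3307
EBC = 5.3307·1.97

10.5015 EBC


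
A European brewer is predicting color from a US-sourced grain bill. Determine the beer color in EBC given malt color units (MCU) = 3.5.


SRM = 1.4922·MCU^0.6859;  EBC = SRM·1.97
SRM = 1.4922·3.5^0.6859 = 3.5237
EBC = 3.5237·1.97

6.9418 EBC


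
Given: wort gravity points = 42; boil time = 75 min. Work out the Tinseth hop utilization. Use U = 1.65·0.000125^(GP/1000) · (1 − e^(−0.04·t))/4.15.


bigness = 1.65·0.000125^(42/1000) = 1.1312
boil_factor = (1 − e^(−0.04·75))/4.15 = 0.2290
U = 1.1312 · 0.2290

0.2590


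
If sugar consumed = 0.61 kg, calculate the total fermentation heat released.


Q = m_sugar · 590 kJ/kg
Q = 0.61 · 590

359.9000 kJ


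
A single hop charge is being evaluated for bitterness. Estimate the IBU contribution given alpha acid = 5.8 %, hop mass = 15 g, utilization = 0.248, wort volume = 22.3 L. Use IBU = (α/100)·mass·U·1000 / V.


IBU = (5.8/100)·15·0.248·1000 / 22.3

9.6753 IBU


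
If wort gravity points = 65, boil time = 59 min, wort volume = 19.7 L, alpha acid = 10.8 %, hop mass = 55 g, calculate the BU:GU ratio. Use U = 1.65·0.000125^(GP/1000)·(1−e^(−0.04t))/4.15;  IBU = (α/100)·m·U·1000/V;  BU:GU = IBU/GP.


U = 1.65·0.000125^(65/1000)·(1−e^(−0.04·59))/4.15 = 0.2008
IBU = (10.8/100)·55·0.2008·1000/19.7 = 60.5316
BU:GU = 60.5316/65

0.9313


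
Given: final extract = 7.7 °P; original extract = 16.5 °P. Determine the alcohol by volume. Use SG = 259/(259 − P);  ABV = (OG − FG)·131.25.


OG = 259/(259 − 16.5) = 1.0680
FG = 259/(259 − 7.7) = 1.0306
ABV = (1.0680 − 1.0306)·131.25

4.9088 % ABV


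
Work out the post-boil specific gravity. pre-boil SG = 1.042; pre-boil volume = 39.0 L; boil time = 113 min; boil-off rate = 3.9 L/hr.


V_post = V_pre − rate·(t/60);  SG_post = 1 + (SG_pre−1)·V_pre/V_post
V_post = 39.0 − 3.9·(113/60) = 31.6550
SG_post = 1 + (1.042 − 1)·39.0/31.6550

1.0517


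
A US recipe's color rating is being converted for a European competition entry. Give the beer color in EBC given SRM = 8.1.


EBC = SRM · 1.97
EBC = 8.1 · 1.97

15.9570 EBC


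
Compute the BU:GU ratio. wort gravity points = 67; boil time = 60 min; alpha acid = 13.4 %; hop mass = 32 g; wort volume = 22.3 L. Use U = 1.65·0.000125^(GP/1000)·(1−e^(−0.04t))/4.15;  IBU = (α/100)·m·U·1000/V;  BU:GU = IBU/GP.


U = 1.65·0.000125^(67/1000)·(1−e^(−0.04·60))/4.15 = 0.1980
IBU = (13.4/100)·32·0.1980·1000/22.3 = 38.0695
BU:GU = 38.0695/67

0.5682


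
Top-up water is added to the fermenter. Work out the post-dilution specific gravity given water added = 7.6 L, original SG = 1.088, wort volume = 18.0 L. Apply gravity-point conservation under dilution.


SG_new = 1 + (SG_old − 1)·V_old/(V_old + V_water)
pts = (1.088 − 1)·1000·18.0/(18.0 + 7.6) = 61.8750
SG_new = 1 + 61.8750/1000

1.0619


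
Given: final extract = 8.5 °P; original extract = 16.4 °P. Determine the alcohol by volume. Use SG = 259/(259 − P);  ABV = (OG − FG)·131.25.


OG = 259/(259 − 16.4) = 1.0676
FG = 259/(259 − 8.5) = 1.0339
ABV = (1.0676 − 1.0339)·131.25

4.4190 % ABV


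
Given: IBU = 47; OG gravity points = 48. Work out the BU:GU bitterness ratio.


BU:GU = IBU / OG_points
BU:GU = 47 / 48

0.9792


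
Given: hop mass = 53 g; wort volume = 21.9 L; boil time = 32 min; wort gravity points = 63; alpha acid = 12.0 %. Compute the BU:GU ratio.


U = 1.65·0.000125^(GP/1000)·(1−e^(−0.04t))/4.15;  IBU = (α/100)·m·U·1000/V;  BU:GU = IBU/GP
U = 1.65·0.000125^(63/1000)·(1−e^(−0.04·32))/4.15 = 0.1630
IBU = (12.0/100)·53·0.1630·1000/21.9 = 47.3226
BU:GU = 47.3226/63

0.7512


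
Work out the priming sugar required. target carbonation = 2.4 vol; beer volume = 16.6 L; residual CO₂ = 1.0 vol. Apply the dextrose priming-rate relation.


sugar = (target − residual)·4.0·V
sugar = (2.4 − 1.0)·4.0·16.6

92.9600 g


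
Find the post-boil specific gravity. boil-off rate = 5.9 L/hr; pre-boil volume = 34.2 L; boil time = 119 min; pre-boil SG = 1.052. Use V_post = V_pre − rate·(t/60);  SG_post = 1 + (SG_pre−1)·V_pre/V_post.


V_post = 34.2 − 5.9·(119/60) = 22.4983
SG_post = 1 + (1.052 − 1)·34.2/22.4983

1.0790


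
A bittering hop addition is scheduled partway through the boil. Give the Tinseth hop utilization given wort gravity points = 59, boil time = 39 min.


U = 1.65·0.000125^(GP/1000) · (1 − e^(−0.04·t))/4.15
bigness = 1.65·0.000125^(59/1000) = 0.9710
boil_factor = (1 − e^(−0.04·39))/4.15 = 0.1903
U = 0.9710 · 0.1903

0.1848


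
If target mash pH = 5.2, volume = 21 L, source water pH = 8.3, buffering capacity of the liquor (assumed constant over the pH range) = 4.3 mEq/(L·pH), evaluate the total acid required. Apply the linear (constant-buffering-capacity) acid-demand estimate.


acid = buffering capacity · (pH_source − pH_target) · V
acid = 4.3 · (8.3 − 5.2) · 21

279.9300 mEq


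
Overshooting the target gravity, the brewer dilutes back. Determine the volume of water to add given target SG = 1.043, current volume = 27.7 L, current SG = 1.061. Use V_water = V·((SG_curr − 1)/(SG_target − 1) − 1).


V_water = 27.7·((1.061 − 1)/(1.043 − 1) − 1)

11.5953 L


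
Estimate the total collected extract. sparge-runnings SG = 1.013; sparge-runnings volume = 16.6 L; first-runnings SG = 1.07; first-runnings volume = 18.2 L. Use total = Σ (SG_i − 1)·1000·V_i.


first = (1.07 − 1)·1000·18.2 = 1274.0000
sparge = (1.013 − 1)·1000·16.6 = 215.8000
total = 1274.0000 + 215.8000

1489.8000 gravity·L


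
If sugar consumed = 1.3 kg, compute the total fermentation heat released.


Q = m_sugar · 590 kJ/kg
Q = 1.3 · 590

767.0000 kJ


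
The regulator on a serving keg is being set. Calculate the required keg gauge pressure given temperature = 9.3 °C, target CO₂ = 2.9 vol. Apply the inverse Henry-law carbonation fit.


psi = vols/(0.01821 + 0.09011·e^(−0.04·T)) − 14.695
psi = 2.9/(0.01821 + 0.09011·e^(−0.04·9.3)) − 14.695

21.4071 psi


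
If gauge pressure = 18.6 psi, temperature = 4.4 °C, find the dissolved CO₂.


vols = (P + 14.695)·(0.01821 + 0.09011·e^(−0.04·T))
vols = (18.6 + 14.695)·(0.01821 + 0.09011·e^(−0.04·4.4))

3.1223 volumes


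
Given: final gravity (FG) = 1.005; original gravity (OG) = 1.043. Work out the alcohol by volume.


ABV = (OG − FG) · 131.25
ABV = (1.043 − 1.005) · 131.25

4.9875 % ABV


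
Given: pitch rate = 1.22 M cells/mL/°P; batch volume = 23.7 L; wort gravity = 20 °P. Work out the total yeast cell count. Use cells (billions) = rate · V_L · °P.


cells = 1.22 · 23.7 · 20

578.2800 billion cells


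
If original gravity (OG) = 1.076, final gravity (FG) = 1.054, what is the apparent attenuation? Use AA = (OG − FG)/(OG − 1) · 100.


AA = (1.076 − 1.054)/(1.076 − 1) · 100

28.9474 %


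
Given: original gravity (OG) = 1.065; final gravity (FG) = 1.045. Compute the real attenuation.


AA = (OG−FG)/(OG−1)·100;  RA = AA·0.8192
AA = (1.065 − 1.045)/(1.065 − 1)·100 = 30.7692
RA = 30.7692·0.8192

25.2062 %


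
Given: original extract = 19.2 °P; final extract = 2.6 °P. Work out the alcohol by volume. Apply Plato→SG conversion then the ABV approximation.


SG = 259/(259 − P);  ABV = (OG − FG)·131.25
OG = 259/(259 − 19.2) = 1.0801
FG = 259/(259 − 2.6) = 1.0101
ABV = (1.0801 − 1.0101)·131.25

9.1778 % ABV


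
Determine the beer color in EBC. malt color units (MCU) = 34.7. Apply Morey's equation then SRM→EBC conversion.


SRM = 1.4922·MCU^0.6859;  EBC = SRM·1.97
SRM = 1.4922·34.7^0.6859 = 16.9957
EBC = 16.9957·1.97

33.4815 EBC


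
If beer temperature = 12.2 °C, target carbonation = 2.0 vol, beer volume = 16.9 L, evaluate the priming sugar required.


residual = 14.695·(0.01821 + 0.09011·e^(−0.04·T));  sugar = (target − residual)·4.0·V
residual = 14.695·(0.01821 + 0.09011·e^(−0.04·12.2)) = 1.0804
sugar = (2.0 − 1.0804)·4.0·16.9

62.1623 g


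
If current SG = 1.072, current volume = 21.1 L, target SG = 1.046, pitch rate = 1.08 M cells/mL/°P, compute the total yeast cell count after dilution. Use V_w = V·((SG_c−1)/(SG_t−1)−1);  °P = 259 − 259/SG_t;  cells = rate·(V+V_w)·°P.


V_w = 21.1·((1.072−1)/(1.046−1)−1) = 11.9261
V_final = 21.1 + 11.9261 = 33.0261
°P = 259 − 259/1.046 = 11.3901
cells = 1.08·33.0261·11.3901

406.2625 billion cells


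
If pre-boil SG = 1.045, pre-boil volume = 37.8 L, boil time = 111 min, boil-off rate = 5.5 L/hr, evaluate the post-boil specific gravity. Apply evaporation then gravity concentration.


V_post = V_pre − rate·(t/60);  SG_post = 1 + (SG_pre−1)·V_pre/V_post
V_post = 37.8 − 5.5·(111/60) = 27.6250
SG_post = 1 + (1.045 − 1)·37.8/27.6250

1.0616


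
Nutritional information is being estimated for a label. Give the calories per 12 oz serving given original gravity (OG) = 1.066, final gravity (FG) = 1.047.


ABW = (OG−FG)·131.25·0.79/FG;  °P = 259 − 259/SG (for OG→OE and FG→AE);  RE = 0.1808·OE + 0.8192·AE;  Cal = (6.9·ABW + 4·(RE−0.1))·FG·3.55
ABW = (1.066 − 1.047)·131.25·0.79/1.047 = 1.8816
OE = 259 − 259/1.066 = 16.0356 °P
AE = 259 − 259/1.047 = 11.6266 °P
RE = 0.1808·16.0356 + 0.8192·11.6266 = 12.4237 °P
Cal = (6.9·1.8816 + 4·(12.4237−0.1))·1.047·3.55

231.4783 kcal


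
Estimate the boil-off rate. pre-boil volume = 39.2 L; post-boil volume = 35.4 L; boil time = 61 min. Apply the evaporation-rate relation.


rate = (V_pre − V_post) / (t_min/60)
rate = (39.2 − 35.4) / (61/60)

3.7377 L/hr


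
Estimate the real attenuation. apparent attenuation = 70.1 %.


RA = AA · 0.8192
RA = 70.1 · 0.8192

57.4259 %


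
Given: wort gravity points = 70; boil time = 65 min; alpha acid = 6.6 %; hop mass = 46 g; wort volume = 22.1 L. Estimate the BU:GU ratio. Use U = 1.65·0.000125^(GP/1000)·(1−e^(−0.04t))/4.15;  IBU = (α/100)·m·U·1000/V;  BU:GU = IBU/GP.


U = 1.65·0.000125^(70/1000)·(1−e^(−0.04·65))/4.15 = 0.1962
IBU = (6.6/100)·46·0.1962·1000/22.1 = 26.9533
BU:GU = 26.9533/70

0.3850


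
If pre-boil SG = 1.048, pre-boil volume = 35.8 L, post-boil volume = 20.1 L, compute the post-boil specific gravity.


SG_post = 1 + (SG_pre − 1)·V_pre/V_post
pts_pre = (1.048 − 1)·1000 = 48.0000
pts_post = 48.0000·35.8/20.1 = 85.4925
SG_post = 1 + 85.4925/1000

1.0855


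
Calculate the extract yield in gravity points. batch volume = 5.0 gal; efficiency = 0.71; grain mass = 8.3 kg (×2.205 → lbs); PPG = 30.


points = lbs × PPG × eff / vol
lbs = 8.3 × 2.205 = 18.3015
points = 18.3015 × 30 × 0.71 / 5.0

77.9644 points


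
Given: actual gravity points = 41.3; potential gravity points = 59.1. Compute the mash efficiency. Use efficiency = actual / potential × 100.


efficiency = 41.3 / 59.1 × 100

69.8816 %


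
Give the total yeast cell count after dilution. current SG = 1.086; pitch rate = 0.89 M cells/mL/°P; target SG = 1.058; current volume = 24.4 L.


V_w = V·((SG_c−1)/(SG_t−1)−1);  °P = 259 − 259/SG_t;  cells = rate·(V+V_w)·°P
V_w = 24.4·((1.086−1)/(1.058−1)−1) = 11.7793
V_final = 24.4 + 11.7793 = 36.1793
°P = 259 − 259/1.058 = 14.1985
cells = 0.89·36.1793·14.1985

457.1854 billion cells


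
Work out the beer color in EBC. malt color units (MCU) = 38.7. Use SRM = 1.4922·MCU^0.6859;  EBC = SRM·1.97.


SRM = 1.4922·38.7^0.6859 = 18.3163
EBC = 18.3163·1.97

36.0831 EBC


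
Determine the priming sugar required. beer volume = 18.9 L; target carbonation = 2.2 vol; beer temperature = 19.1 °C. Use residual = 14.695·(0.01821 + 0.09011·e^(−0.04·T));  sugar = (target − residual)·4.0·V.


residual = 14.695·(0.01821 + 0.09011·e^(−0.04·19.1)) = 0.8844
sugar = (2.2 − 0.8844)·4.0·18.9

99.4600 g


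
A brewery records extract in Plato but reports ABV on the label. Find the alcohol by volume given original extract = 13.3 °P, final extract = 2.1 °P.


SG = 259/(259 − P);  ABV = (OG − FG)·131.25
OG = 259/(259 − 13.3) = 1.0541
FG = 259/(259 − 2.1) = 1.0082
ABV = (1.0541 − 1.0082)·131.25

6.0318 % ABV


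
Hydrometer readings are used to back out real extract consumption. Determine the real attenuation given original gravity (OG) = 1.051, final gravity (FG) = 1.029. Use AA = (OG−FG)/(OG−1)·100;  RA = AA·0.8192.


AA = (1.051 − 1.029)/(1.051 − 1)·100 = 43.1373
RA = 43.1373·0.8192

35.3380 %


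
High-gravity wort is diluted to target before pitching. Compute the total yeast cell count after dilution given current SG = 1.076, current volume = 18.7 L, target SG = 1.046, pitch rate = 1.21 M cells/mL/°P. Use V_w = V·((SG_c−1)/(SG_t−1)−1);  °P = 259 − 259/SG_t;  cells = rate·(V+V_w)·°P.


V_w = 18.7·((1.076−1)/(1.046−1)−1) = 12.1957
V_final = 18.7 + 12.1957 = 30.8957
°P = 259 − 259/1.046 = 11.3901
cells = 1.21·30.8957·11.3901

425.8029 billion cells


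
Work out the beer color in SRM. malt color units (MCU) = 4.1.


SRM = 1.4922 · MCU^0.6859
SRM = 1.4922 · 4.1^0.6859

3.9277 SRM


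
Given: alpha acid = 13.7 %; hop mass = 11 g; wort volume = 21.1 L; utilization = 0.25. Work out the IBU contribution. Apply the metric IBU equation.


IBU = (α/100)·mass·U·1000 / V
IBU = (13.7/100)·11·0.25·1000 / 21.1

17.8555 IBU


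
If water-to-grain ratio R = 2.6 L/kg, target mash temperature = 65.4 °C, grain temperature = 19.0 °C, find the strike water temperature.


T_strike = (0.41/R)·(T_mash − T_grain) + T_mash
T_strike = (0.41/2.6)·(65.4 − 19.0) + 65.4

72.7169 °C


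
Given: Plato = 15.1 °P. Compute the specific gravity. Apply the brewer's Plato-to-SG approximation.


SG = 259/(259 − P)
SG = 259/(259 − 15.1)

1.0619


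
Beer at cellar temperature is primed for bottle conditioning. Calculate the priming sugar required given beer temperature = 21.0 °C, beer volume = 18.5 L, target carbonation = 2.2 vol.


residual = 14.695·(0.01821 + 0.09011·e^(−0.04·T));  sugar = (target − residual)·4.0·V
residual = 14.695·(0.01821 + 0.09011·e^(−0.04·21.0)) = 0.8393
sugar = (2.2 − 0.8393)·4.0·18.5

100.6953 g


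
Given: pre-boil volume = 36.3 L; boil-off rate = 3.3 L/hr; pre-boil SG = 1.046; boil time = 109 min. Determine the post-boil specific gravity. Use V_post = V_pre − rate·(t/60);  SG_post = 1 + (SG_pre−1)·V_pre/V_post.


V_post = 36.3 − 3.3·(109/60) = 30.3050
SG_post = 1 + (1.046 − 1)·36.3/30.3050

1.0551


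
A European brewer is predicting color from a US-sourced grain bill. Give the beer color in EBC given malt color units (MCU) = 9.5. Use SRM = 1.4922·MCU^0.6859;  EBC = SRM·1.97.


SRM = 1.4922·9.5^0.6859 = 6.9895
EBC = 6.9895·1.97

13.7694 EBC


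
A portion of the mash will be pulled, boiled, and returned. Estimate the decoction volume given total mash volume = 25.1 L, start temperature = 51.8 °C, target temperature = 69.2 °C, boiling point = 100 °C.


V_dec = V_total·(T_target − T_start)/(T_boil − T_start)
V_dec = 25.1·(69.2 − 51.8)/(100 − 51.8)

9.0610 L


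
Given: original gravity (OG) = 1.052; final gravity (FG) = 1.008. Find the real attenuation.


AA = (OG−FG)/(OG−1)·100;  RA = AA·0.8192
AA = (1.052 − 1.008)/(1.052 − 1)·100 = 84.6154
RA = 84.6154·0.8192

69.3169 %


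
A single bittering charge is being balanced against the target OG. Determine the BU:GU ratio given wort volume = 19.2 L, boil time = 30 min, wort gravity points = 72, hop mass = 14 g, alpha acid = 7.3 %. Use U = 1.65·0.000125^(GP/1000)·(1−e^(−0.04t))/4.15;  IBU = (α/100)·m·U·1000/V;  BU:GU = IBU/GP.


U = 1.65·0.000125^(72/1000)·(1−e^(−0.04·30))/4.15 = 0.1455
IBU = (7.3/100)·14·0.1455·1000/19.2 = 7.7432
BU:GU = 7.7432/72

0.1075


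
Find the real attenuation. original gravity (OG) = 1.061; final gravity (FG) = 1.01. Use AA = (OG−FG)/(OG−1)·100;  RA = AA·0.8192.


AA = (1.061 − 1.01)/(1.061 − 1)·100 = 83.6066
RA = 83.6066·0.8192

68.4905 %


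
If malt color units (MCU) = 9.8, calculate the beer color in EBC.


SRM = 1.4922·MCU^0.6859;  EBC = SRM·1.97
SRM = 1.4922·9.8^0.6859 = 7.1402
EBC = 7.1402·1.97

14.0661 EBC


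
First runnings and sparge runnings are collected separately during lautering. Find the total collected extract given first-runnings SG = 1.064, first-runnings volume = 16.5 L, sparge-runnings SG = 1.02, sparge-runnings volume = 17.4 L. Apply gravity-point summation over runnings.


total = Σ (SG_i − 1)·1000·V_i
first = (1.064 − 1)·1000·16.5 = 1056.0000
sparge = (1.02 − 1)·1000·17.4 = 348.0000
total = 1056.0000 + 348.0000

1404.0000 gravity·L


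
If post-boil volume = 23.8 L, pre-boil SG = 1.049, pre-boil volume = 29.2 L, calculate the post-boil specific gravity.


SG_post = 1 + (SG_pre − 1)·V_pre/V_post
pts_pre = (1.049 − 1)·1000 = 49.0000
pts_post = 49.0000·29.2/23.8 = 60.1176
SG_post = 1 + 60.1176/1000

1.0601


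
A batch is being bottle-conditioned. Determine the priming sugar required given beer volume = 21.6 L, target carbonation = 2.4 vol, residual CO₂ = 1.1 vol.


sugar = (target − residual)·4.0·V
sugar = (2.4 − 1.1)·4.0·21.6

112.3200 g


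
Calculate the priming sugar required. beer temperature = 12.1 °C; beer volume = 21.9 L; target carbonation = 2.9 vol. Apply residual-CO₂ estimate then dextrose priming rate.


residual = 14.695·(0.01821 + 0.09011·e^(−0.04·T));  sugar = (target − residual)·4.0·V
residual = 14.695·(0.01821 + 0.09011·e^(−0.04·12.1)) = 1.0837
sugar = (2.9 − 1.0837)·4.0·21.9

159.1081 g


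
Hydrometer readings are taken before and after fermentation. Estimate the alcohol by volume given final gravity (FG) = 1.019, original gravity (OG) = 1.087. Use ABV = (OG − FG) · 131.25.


ABV = (1.087 − 1.019) · 131.25

8.9250 % ABV


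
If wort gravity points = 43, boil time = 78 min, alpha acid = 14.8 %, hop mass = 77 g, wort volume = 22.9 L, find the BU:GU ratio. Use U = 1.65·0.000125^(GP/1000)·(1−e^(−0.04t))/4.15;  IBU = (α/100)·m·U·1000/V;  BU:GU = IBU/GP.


U = 1.65·0.000125^(43/1000)·(1−e^(−0.04·78))/4.15 = 0.2582
IBU = (14.8/100)·77·0.2582·1000/22.9 = 128.5010
BU:GU = 128.5010/43

2.9884


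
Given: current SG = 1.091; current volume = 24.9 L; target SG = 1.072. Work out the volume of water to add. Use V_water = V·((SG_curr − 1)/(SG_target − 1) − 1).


V_water = 24.9·((1.091 − 1)/(1.072 − 1) − 1)

6.5708 L


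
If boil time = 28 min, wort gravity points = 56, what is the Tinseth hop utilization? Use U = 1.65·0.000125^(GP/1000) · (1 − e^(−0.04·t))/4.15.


bigness = 1.65·0.000125^(56/1000) = 0.9975
boil_factor = (1 − e^(−0.04·28))/4.15 = 0.1623
U = 0.9975 · 0.1623

0.1619


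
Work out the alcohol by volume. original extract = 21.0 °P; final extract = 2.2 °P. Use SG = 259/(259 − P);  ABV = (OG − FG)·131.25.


OG = 259/(259 − 21.0) = 1.0882
FG = 259/(259 − 2.2) = 1.0086
ABV = (1.0882 − 1.0086)·131.25

10.4565 % ABV


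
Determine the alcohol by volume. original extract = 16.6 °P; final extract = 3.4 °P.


SG = 259/(259 − P);  ABV = (OG − FG)·131.25
OG = 259/(259 − 16.6) = 1.0685
FG = 259/(259 − 3.4) = 1.0133
ABV = (1.0685 − 1.0133)·131.25

7.2424 % ABV


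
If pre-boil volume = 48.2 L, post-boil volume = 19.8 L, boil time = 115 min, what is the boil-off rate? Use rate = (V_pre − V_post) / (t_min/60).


rate = (48.2 − 19.8) / (115/60)

14.8174 L/hr


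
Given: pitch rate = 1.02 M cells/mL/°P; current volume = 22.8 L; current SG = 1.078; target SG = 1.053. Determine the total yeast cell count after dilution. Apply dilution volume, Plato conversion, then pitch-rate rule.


V_w = V·((SG_c−1)/(SG_t−1)−1);  °P = 259 − 259/SG_t;  cells = rate·(V+V_w)·°P
V_w = 22.8·((1.078−1)/(1.053−1)−1) = 10.7547
V_final = 22.8 + 10.7547 = 33.5547
°P = 259 − 259/1.053 = 13.0361
cells = 1.02·33.5547·13.0361

446.1707 billion cells


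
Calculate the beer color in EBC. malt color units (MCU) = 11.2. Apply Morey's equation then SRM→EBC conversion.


SRM = 1.4922·MCU^0.6859;  EBC = SRM·1.97
SRM = 1.4922·11.2^0.6859 = 7.8250
EBC = 7.8250·1.97

15.4153 EBC


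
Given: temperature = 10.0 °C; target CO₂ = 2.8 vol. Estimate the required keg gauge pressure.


psi = vols/(0.01821 + 0.09011·e^(−0.04·T)) − 14.695
psi = 2.8/(0.01821 + 0.09011·e^(−0.04·10.0)) − 14.695

20.9227 psi


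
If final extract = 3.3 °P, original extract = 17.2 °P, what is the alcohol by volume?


SG = 259/(259 − P);  ABV = (OG − FG)·131.25
OG = 259/(259 − 17.2) = 1.0711
FG = 259/(259 − 3.3) = 1.0129
ABV = (1.0711 − 1.0129)·131.25

7.6423 % ABV


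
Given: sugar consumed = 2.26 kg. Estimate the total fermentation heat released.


Q = m_sugar · 590 kJ/kg
Q = 2.26 · 590

1333.4000 kJ


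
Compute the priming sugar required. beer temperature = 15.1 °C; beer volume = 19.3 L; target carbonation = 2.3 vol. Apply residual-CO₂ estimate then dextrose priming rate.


residual = 14.695·(0.01821 + 0.09011·e^(−0.04·T));  sugar = (target − residual)·4.0·V
residual = 14.695·(0.01821 + 0.09011·e^(−0.04·15.1)) = 0.9914
sugar = (2.3 − 0.9914)·4.0·19.3

101.0229 g


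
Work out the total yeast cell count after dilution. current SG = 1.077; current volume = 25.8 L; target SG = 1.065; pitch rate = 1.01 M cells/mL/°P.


V_w = V·((SG_c−1)/(SG_t−1)−1);  °P = 259 − 259/SG_t;  cells = rate·(V+V_w)·°P
V_w = 25.8·((1.077−1)/(1.065−1)−1) = 4.7631
V_final = 25.8 + 4.7631 = 30.5631
°P = 259 − 259/1.065 = 15.8075
cells = 1.01·30.5631·15.8075

487.9575 billion cells


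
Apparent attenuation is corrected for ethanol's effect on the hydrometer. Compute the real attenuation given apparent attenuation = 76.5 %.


RA = AA · 0.8192
RA = 76.5 · 0.8192

62.6688 %


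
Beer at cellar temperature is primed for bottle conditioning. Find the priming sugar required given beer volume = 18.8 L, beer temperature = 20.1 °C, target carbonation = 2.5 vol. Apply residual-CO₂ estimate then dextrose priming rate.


residual = 14.695·(0.01821 + 0.09011·e^(−0.04·T));  sugar = (target − residual)·4.0·V
residual = 14.695·(0.01821 + 0.09011·e^(−0.04·20.1)) = 0.8602
sugar = (2.5 − 0.8602)·4.0·18.8

123.3124 g


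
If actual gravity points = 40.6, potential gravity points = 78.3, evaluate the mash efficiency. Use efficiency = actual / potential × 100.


efficiency = 40.6 / 78.3 × 100

51.8519 %


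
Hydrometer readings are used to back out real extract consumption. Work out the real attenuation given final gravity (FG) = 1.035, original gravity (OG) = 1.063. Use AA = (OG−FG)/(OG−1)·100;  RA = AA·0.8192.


AA = (1.063 − 1.035)/(1.063 − 1)·100 = 44.4444
RA = 44.4444·0.8192

36.4089 %


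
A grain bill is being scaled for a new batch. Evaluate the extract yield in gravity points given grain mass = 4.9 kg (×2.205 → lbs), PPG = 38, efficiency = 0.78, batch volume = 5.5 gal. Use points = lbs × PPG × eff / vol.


lbs = 4.9 × 2.205 = 10.8045
points = 10.8045 × 38 × 0.78 / 5.5

58.2264 points


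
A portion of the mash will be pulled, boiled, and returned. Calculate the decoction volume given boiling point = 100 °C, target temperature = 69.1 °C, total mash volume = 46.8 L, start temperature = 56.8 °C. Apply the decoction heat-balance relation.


V_dec = V_total·(T_target − T_start)/(T_boil − T_start)
V_dec = 46.8·(69.1 − 56.8)/(100 − 56.8)

13.3250 L


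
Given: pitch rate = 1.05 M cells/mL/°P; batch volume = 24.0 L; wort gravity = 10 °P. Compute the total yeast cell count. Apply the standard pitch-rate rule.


cells (billions) = rate · V_L · °P
cells = 1.05 · 24.0 · 10

252.0000 billion cells


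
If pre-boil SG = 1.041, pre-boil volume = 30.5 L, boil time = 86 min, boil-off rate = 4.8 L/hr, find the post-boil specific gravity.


V_post = V_pre − rate·(t/60);  SG_post = 1 + (SG_pre−1)·V_pre/V_post
V_post = 30.5 − 4.8·(86/60) = 23.6200
SG_post = 1 + (1.041 − 1)·30.5/23.6200

1.0529


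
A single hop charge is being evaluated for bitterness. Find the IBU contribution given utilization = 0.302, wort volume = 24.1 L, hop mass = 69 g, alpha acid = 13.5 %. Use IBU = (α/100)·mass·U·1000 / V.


IBU = (13.5/100)·69·0.302·1000 / 24.1

116.7274 IBU


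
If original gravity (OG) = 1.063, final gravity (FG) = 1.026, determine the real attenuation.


AA = (OG−FG)/(OG−1)·100;  RA = AA·0.8192
AA = (1.063 − 1.026)/(1.063 − 1)·100 = 58.7302
RA = 58.7302·0.8192

48.1117 %


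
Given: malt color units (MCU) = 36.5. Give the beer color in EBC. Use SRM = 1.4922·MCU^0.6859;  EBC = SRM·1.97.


SRM = 1.4922·36.5^0.6859 = 17.5956
EBC = 17.5956·1.97

34.6633 EBC


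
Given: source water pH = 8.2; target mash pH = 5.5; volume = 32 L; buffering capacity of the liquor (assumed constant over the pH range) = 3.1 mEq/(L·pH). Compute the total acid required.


acid = buffering capacity · (pH_source − pH_target) · V
acid = 3.1 · (8.2 − 5.5) · 32

267.8400 mEq


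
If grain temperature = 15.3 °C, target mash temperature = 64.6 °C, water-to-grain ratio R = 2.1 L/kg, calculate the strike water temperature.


T_strike = (0.41/R)·(T_mash − T_grain) + T_mash
T_strike = (0.41/2.1)·(64.6 − 15.3) + 64.6

74.2252 °C


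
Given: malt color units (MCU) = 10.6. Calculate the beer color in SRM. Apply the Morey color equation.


SRM = 1.4922 · MCU^0.6859
SRM = 1.4922 · 10.6^0.6859

7.5350 SRM


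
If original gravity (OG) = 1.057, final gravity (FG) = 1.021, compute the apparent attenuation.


AA = (OG − FG)/(OG − 1) · 100
AA = (1.057 − 1.021)/(1.057 − 1) · 100

63.1579 %


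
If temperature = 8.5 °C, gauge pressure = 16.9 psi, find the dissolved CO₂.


vols = (P + 14.695)·(0.01821 + 0.09011·e^(−0.04·T))
vols = (16.9 + 14.695)·(0.01821 + 0.09011·e^(−0.04·8.5))

2.6018 volumes


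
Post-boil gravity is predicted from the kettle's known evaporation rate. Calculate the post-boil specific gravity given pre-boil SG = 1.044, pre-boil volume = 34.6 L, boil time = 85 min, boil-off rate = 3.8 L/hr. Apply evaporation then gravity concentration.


V_post = V_pre − rate·(t/60);  SG_post = 1 + (SG_pre−1)·V_pre/V_post
V_post = 34.6 − 3.8·(85/60) = 29.2167
SG_post = 1 + (1.044 − 1)·34.6/29.2167

1.0521


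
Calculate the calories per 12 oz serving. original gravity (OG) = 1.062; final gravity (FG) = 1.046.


ABW = (OG−FG)·131.25·0.79/FG;  °P = 259 − 259/SG (for OG→OE and FG→AE);  RE = 0.1808·OE + 0.8192·AE;  Cal = (6.9·ABW + 4·(RE−0.1))·FG·3.55
ABW = (1.062 − 1.046)·131.25·0.79/1.046 = 1.5860
OE = 259 − 259/1.062 = 15.1205 °P
AE = 259 − 259/1.046 = 11.3901 °P
RE = 0.1808·15.1205 + 0.8192·11.3901 = 12.0645 °P
Cal = (6.9·1.5860 + 4·(12.0645−0.1))·1.046·3.55

218.3487 kcal


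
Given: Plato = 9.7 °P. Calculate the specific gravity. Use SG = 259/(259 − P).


SG = 259/(259 − 9.7)

1.0389


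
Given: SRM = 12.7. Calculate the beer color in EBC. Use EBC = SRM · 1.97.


EBC = 12.7 · 1.97

25.0190 EBC


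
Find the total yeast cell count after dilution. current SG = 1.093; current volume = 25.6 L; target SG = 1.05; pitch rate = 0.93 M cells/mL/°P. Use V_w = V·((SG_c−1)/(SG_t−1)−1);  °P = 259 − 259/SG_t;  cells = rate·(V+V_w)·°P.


V_w = 25.6·((1.093−1)/(1.05−1)−1) = 22.0160
V_final = 25.6 + 22.0160 = 47.6160
°P = 259 − 259/1.05 = 12.3333
cells = 0.93·47.6160·12.3333

546.1555 billion cells


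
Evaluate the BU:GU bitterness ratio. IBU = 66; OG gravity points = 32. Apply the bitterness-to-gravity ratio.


BU:GU = IBU / OG_points
BU:GU = 66 / 32

2.0625


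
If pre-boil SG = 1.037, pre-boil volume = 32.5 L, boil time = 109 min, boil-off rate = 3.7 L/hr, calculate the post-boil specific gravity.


V_post = V_pre − rate·(t/60);  SG_post = 1 + (SG_pre−1)·V_pre/V_post
V_post = 32.5 − 3.7·(109/60) = 25.7783
SG_post = 1 + (1.037 − 1)·32.5/25.7783

1.0466


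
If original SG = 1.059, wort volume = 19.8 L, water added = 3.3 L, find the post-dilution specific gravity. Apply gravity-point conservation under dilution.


SG_new = 1 + (SG_old − 1)·V_old/(V_old + V_water)
pts = (1.059 − 1)·1000·19.8/(19.8 + 3.3) = 50.5714
SG_new = 1 + 50.5714/1000

1.0506


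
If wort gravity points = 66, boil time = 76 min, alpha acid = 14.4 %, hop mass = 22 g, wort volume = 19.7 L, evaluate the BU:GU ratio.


U = 1.65·0.000125^(GP/1000)·(1−e^(−0.04t))/4.15;  IBU = (α/100)·m·U·1000/V;  BU:GU = IBU/GP
U = 1.65·0.000125^(66/1000)·(1−e^(−0.04·76))/4.15 = 0.2092
IBU = (14.4/100)·22·0.2092·1000/19.7 = 33.6406
BU:GU = 33.6406/66

0.5097


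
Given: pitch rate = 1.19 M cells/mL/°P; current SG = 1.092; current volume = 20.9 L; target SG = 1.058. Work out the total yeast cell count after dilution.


V_w = V·((SG_c−1)/(SG_t−1)−1);  °P = 259 − 259/SG_t;  cells = rate·(V+V_w)·°P
V_w = 20.9·((1.092−1)/(1.058−1)−1) = 12.2517
V_final = 20.9 + 12.2517 = 33.1517
°P = 259 − 259/1.058 = 14.1985
cells = 1.19·33.1517·14.1985

560.1382 billion cells


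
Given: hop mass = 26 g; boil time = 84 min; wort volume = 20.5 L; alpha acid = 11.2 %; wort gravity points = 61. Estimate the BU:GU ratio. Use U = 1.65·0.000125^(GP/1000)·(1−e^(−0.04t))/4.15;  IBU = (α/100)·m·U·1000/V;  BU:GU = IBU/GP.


U = 1.65·0.000125^(61/1000)·(1−e^(−0.04·84))/4.15 = 0.2218
IBU = (11.2/100)·26·0.2218·1000/20.5 = 31.5088
BU:GU = 31.5088/61

0.5165


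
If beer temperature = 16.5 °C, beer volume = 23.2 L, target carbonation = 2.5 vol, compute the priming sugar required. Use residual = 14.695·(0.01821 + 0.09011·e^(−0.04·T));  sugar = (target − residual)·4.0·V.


residual = 14.695·(0.01821 + 0.09011·e^(−0.04·16.5)) = 0.9520
sugar = (2.5 − 0.9520)·4.0·23.2

143.6550 g


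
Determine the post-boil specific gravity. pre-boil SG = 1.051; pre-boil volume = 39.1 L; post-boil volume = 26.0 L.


SG_post = 1 + (SG_pre − 1)·V_pre/V_post
pts_pre = (1.051 − 1)·1000 = 51.0000
pts_post = 51.0000·39.1/26.0 = 76.6962
SG_post = 1 + 76.6962/1000

1.0767


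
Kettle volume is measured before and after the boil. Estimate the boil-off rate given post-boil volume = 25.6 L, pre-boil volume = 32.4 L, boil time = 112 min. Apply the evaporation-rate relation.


rate = (V_pre − V_post) / (t_min/60)
rate = (32.4 − 25.6) / (112/60)

3.6429 L/hr


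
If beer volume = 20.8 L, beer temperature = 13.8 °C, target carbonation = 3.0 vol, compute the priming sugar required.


residual = 14.695·(0.01821 + 0.09011·e^(−0.04·T));  sugar = (target − residual)·4.0·V
residual = 14.695·(0.01821 + 0.09011·e^(−0.04·13.8)) = 1.0300
sugar = (3.0 − 1.0300)·4.0·20.8

163.9001 g


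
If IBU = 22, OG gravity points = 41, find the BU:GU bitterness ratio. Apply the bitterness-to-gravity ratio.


BU:GU = IBU / OG_points
BU:GU = 22 / 41

0.5366


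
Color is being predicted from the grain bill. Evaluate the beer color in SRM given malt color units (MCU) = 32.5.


SRM = 1.4922 · MCU^0.6859
SRM = 1.4922 · 32.5^0.6859

16.2490 SRM


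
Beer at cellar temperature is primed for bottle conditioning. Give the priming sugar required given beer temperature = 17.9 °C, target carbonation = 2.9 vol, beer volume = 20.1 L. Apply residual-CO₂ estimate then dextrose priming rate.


residual = 14.695·(0.01821 + 0.09011·e^(−0.04·T));  sugar = (target − residual)·4.0·V
residual = 14.695·(0.01821 + 0.09011·e^(−0.04·17.9)) = 0.9147
sugar = (2.9 − 0.9147)·4.0·20.1

159.6165 g


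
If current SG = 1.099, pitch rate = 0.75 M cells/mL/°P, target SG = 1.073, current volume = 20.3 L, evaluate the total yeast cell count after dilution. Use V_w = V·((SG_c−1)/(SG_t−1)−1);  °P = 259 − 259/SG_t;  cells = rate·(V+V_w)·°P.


V_w = 20.3·((1.099−1)/(1.073−1)−1) = 7.2301
V_final = 20.3 + 7.2301 = 27.5301
°P = 259 − 259/1.073 = 17.6207
cells = 0.75·27.5301·17.6207

363.8250 billion cells


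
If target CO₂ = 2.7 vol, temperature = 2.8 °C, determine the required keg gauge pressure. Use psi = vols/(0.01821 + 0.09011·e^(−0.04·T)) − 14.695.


psi = 2.7/(0.01821 + 0.09011·e^(−0.04·2.8)) − 14.695

12.6406 psi


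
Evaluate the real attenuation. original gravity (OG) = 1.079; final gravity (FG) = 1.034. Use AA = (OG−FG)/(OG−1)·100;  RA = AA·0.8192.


AA = (1.079 − 1.034)/(1.079 − 1)·100 = 56.9620
RA = 56.9620·0.8192

46.6633 %


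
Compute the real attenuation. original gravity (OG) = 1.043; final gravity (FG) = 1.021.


AA = (OG−FG)/(OG−1)·100;  RA = AA·0.8192
AA = (1.043 − 1.021)/(1.043 − 1)·100 = 51.1628
RA = 51.1628·0.8192

41.9126 %


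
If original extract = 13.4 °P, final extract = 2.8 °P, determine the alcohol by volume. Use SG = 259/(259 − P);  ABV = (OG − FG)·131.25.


OG = 259/(259 − 13.4) = 1.0546
FG = 259/(259 − 2.8) = 1.0109
ABV = (1.0546 − 1.0109)·131.25

5.7266 % ABV


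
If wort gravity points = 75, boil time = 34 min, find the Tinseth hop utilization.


U = 1.65·0.000125^(GP/1000) · (1 − e^(−0.04·t))/4.15
bigness = 1.65·0.000125^(75/1000) = 0.8409
boil_factor = (1 − e^(−0.04·34))/4.15 = 0.1791
U = 0.8409 · 0.1791

0.1506


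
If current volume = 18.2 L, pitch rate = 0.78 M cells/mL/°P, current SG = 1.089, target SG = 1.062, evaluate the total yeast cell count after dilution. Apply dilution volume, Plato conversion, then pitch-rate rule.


V_w = V·((SG_c−1)/(SG_t−1)−1);  °P = 259 − 259/SG_t;  cells = rate·(V+V_w)·°P
V_w = 18.2·((1.089−1)/(1.062−1)−1) = 7.9258
V_final = 18.2 + 7.9258 = 26.1258
°P = 259 − 259/1.062 = 15.1205
cells = 0.78·26.1258·15.1205

308.1281 billion cells


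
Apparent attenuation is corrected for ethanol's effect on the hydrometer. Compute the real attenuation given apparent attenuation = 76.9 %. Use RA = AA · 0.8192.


RA = 76.9 · 0.8192

62.9965 %


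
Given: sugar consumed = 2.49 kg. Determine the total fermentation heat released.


Q = m_sugar · 590 kJ/kg
Q = 2.49 · 590

1469.1000 kJ


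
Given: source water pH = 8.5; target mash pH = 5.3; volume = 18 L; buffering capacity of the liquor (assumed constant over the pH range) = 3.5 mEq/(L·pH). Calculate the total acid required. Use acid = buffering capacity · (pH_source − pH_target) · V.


acid = 3.5 · (8.5 − 5.3) · 18

201.6000 mEq


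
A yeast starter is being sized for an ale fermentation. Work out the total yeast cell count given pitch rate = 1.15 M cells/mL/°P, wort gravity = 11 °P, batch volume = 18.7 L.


cells (billions) = rate · V_L · °P
cells = 1.15 · 18.7 · 11

236.5550 billion cells


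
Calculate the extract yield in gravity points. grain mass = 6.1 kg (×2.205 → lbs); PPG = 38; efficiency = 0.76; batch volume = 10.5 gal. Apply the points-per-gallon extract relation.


points = lbs × PPG × eff / vol
lbs = 6.1 × 2.205 = 13.4505
points = 13.4505 × 38 × 0.76 / 10.5

36.9953 points


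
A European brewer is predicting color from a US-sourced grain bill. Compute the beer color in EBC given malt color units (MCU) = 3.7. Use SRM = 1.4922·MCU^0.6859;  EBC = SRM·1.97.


SRM = 1.4922·3.7^0.6859 = 3.6606
EBC = 3.6606·1.97

7.2115 EBC


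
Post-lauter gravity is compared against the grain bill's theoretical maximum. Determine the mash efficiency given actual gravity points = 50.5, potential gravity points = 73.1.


efficiency = actual / potential × 100
efficiency = 50.5 / 73.1 × 100

69.0834 %


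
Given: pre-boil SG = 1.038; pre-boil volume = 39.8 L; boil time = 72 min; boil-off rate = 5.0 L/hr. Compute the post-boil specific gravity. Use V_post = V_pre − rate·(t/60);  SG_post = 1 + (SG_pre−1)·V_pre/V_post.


V_post = 39.8 − 5.0·(72/60) = 33.8000
SG_post = 1 + (1.038 − 1)·39.8/33.8000

1.0447


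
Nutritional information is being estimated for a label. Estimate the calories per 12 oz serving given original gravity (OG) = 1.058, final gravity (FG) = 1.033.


ABW = (OG−FG)·131.25·0.79/FG;  °P = 259 − 259/SG (for OG→OE and FG→AE);  RE = 0.1808·OE + 0.8192·AE;  Cal = (6.9·ABW + 4·(RE−0.1))·FG·3.55
ABW = (1.058 − 1.033)·131.25·0.79/1.033 = 2.5094
OE = 259 − 259/1.058 = 14.1985 °P
AE = 259 − 259/1.033 = 8.2740 °P
RE = 0.1808·14.1985 + 0.8192·8.2740 = 9.3451 °P
Cal = (6.9·2.5094 + 4·(9.3451−0.1))·1.033·3.55

199.1085 kcal


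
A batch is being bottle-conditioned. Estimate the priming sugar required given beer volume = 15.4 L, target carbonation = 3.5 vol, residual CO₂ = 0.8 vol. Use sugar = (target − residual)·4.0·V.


sugar = (3.5 − 0.8)·4.0·15.4

166.3200 g


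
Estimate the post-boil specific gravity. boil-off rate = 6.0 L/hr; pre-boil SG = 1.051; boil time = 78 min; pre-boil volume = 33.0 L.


V_post = V_pre − rate·(t/60);  SG_post = 1 + (SG_pre−1)·V_pre/V_post
V_post = 33.0 − 6.0·(78/60) = 25.2000
SG_post = 1 + (1.051 − 1)·33.0/25.2000

1.0668


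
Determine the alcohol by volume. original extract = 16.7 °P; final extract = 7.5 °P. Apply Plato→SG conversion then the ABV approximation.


SG = 259/(259 − P);  ABV = (OG − FG)·131.25
OG = 259/(259 − 16.7) = 1.0689
FG = 259/(259 − 7.5) = 1.0298
ABV = (1.0689 − 1.0298)·131.25

5.1321 % ABV


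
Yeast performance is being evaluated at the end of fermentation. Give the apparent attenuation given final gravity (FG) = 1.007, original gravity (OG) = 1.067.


AA = (OG − FG)/(OG − 1) · 100
AA = (1.067 − 1.007)/(1.067 − 1) · 100

89.5522 %


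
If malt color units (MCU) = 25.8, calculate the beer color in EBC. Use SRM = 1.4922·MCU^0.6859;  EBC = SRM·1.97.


SRM = 1.4922·25.8^0.6859 = 13.8694
EBC = 13.8694·1.97

27.3227 EBC


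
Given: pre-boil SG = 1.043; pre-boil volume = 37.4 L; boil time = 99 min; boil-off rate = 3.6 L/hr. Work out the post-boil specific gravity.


V_post = V_pre − rate·(t/60);  SG_post = 1 + (SG_pre−1)·V_pre/V_post
V_post = 37.4 − 3.6·(99/60) = 31.4600
SG_post = 1 + (1.043 − 1)·37.4/31.4600

1.0511


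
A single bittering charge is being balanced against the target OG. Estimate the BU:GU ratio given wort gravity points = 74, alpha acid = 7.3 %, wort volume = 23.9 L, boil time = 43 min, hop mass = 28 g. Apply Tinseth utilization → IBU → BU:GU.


U = 1.65·0.000125^(GP/1000)·(1−e^(−0.04t))/4.15;  IBU = (α/100)·m·U·1000/V;  BU:GU = IBU/GP
U = 1.65·0.000125^(74/1000)·(1−e^(−0.04·43))/4.15 = 0.1678
IBU = (7.3/100)·28·0.1678·1000/23.9 = 14.3548
BU:GU = 14.3548/74

0.1940
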